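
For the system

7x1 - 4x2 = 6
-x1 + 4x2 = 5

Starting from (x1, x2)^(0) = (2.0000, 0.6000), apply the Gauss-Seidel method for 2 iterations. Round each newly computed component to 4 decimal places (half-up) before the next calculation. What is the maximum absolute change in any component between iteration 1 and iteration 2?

0.5429

Iteration 1:
  x1 = (6 - (-4)·0.6000) / (7) = 1.2000
  x2 = (5 - (-1)·1.2000) / (4) = 1.5500
Iteration 2:
  x1 = (6 - (-4)·1.5500) / (7) = 1.7429
  x2 = (5 - (-1)·1.7429) / (4) = 1.6857
Change: (0.5429, 0.1357) → max |·| = 0.5429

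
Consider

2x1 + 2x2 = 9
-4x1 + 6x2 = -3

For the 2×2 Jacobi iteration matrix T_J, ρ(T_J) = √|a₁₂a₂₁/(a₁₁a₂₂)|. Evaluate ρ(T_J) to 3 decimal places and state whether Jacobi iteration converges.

a₁₂a₂₁/(a₁₁a₂₂) = (2)·(-4) / ((2)·(6)) = -0.666667
ρ = √|-0.666667| = √0.666667 = 0.816
ρ < 1, so Jacobi converges

0.816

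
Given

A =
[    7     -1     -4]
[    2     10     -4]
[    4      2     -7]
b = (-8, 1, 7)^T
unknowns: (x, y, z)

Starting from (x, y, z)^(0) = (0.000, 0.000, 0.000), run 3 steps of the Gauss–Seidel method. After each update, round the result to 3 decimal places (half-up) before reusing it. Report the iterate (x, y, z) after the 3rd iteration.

(-2.401, -0.288, -2.454)

Iteration 1:
  x = (-8 - (-1)·0.000 - (-4)·0.000) / (7) = -1.143
  y = (1 - (2)·-1.143 - (-4)·0.000) / (10) = 0.329
  z = (7 - (4)·-1.143 - (2)·0.329) / (-7) = -1.559
Iteration 2:
  x = (-8 - (-1)·0.329 - (-4)·-1.559) / (7) = -1.987
  y = (1 - (2)·-1.987 - (-4)·-1.559) / (10) = -0.126
  z = (7 - (4)·-1.987 - (2)·-0.126) / (-7) = -2.171
Iteration 3:
  x = (-8 - (-1)·-0.126 - (-4)·-2.171) / (7) = -2.401
  y = (1 - (2)·-2.401 - (-4)·-2.171) / (10) = -0.288
  z = (7 - (4)·-2.401 - (2)·-0.288) / (-7) = -2.454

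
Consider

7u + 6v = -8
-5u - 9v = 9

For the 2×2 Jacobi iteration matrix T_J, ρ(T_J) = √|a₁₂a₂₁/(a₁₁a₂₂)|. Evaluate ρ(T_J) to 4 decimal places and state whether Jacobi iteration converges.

a₁₂a₂₁/(a₁₁a₂₂) = (6)·(-5) / ((7)·(-9)) = 0.476190
ρ = √|0.476190| = √0.476190 = 0.6901
ρ < 1, so Jacobi converges

0.6901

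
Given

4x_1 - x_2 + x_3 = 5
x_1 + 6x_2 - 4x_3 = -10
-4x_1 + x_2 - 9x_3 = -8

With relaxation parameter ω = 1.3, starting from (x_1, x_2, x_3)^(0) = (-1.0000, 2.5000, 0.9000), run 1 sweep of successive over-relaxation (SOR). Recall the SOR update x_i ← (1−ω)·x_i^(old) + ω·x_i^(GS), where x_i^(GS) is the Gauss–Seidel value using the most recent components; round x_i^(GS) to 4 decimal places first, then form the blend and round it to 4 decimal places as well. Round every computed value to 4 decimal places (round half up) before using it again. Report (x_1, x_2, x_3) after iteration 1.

Iteration 1:
  x_1: GS value = (5 - (-1)·2.5000 - (1)·0.9000) / (4) = 1.6500;  x_1 ← (1−ω)·-1.0000 + ω·1.6500 = 2.4450
  x_2: GS value = (-10 - (1)·2.4450 - (-4)·0.9000) / (6) = -1.4742;  x_2 ← (1−ω)·2.5000 + ω·-1.4742 = -2.6665
  x_3: GS value = (-8 - (-4)·2.4450 - (1)·-2.6665) / (-9) = -0.4941;  x_3 ← (1−ω)·0.9000 + ω·-0.4941 = -0.9123

(2.4450, -2.6665, -0.9123)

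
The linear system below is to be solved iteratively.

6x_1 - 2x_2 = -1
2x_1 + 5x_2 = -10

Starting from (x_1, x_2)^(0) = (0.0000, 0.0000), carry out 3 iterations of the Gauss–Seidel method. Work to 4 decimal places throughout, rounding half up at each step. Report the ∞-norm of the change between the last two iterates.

Iteration 1:
  x_1 = (-1 - (-2)·0.0000) / (6) = -0.1667
  x_2 = (-10 - (2)·-0.1667) / (5) = -1.9333
Iteration 2:
  x_1 = (-1 - (-2)·-1.9333) / (6) = -0.8111
  x_2 = (-10 - (2)·-0.8111) / (5) = -1.6756
Iteration 3:
  x_1 = (-1 - (-2)·-1.6756) / (6) = -0.7252
  x_2 = (-10 - (2)·-0.7252) / (5) = -1.7099
Change: (0.0859, -0.0343) → max |·| = 0.0859

0.0859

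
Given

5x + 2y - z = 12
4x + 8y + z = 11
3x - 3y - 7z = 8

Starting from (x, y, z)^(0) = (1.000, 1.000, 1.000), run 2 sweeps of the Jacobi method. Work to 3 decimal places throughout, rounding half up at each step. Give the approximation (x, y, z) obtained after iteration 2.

(1.871, 0.418, -0.521)

Iteration 1:
  x = (12 - (2)·1.000 - (-1)·1.000) / (5) = 2.200
  y = (11 - (4)·1.000 - (1)·1.000) / (8) = 0.750
  z = (8 - (3)·1.000 - (-3)·1.000) / (-7) = -1.143
Iteration 2:
  x = (12 - (2)·0.750 - (-1)·-1.143) / (5) = 1.871
  y = (11 - (4)·2.200 - (1)·-1.143) / (8) = 0.418
  z = (8 - (3)·2.200 - (-3)·0.750) / (-7) = -0.521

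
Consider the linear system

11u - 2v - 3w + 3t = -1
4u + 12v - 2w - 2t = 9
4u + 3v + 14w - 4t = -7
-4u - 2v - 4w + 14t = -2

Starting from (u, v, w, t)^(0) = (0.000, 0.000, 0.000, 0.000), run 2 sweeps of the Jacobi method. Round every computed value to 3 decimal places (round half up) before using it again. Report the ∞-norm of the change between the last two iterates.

Iteration 1:
  u = (-1 - (-2)·0.000 - (-3)·0.000 - (3)·0.000) / (11) = -0.091
  v = (9 - (4)·0.000 - (-2)·0.000 - (-2)·0.000) / (12) = 0.750
  w = (-7 - (4)·0.000 - (3)·0.000 - (-4)·0.000) / (14) = -0.500
  t = (-2 - (-4)·0.000 - (-2)·0.000 - (-4)·0.000) / (14) = -0.143
Iteration 2:
  u = (-1 - (-2)·0.750 - (-3)·-0.500 - (3)·-0.143) / (11) = -0.052
  v = (9 - (4)·-0.091 - (-2)·-0.500 - (-2)·-0.143) / (12) = 0.673
  w = (-7 - (4)·-0.091 - (3)·0.750 - (-4)·-0.143) / (14) = -0.676
  t = (-2 - (-4)·-0.091 - (-2)·0.750 - (-4)·-0.500) / (14) = -0.205
Change: (0.039, -0.077, -0.176, -0.062) → max |·| = 0.176

0.176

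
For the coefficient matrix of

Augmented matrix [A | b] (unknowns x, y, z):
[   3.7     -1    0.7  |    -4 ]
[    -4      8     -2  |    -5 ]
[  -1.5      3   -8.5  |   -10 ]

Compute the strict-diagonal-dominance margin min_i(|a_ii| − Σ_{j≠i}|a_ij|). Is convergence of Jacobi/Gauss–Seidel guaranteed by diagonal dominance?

row 1: |3.7| − (1+0.7) = 2
row 2: |8| − (4+2) = 2
row 3: |-8.5| − (1.5+3) = 4
minimum over rows = 2 → strictly diagonally dominant (convergence guaranteed)

2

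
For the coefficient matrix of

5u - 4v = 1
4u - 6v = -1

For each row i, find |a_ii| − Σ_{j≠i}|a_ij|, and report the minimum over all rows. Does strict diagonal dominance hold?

row 1: |5| − (4) = 1
row 2: |-6| − (4) = 2
minimum over rows = 1 → strictly diagonally dominant (convergence guaranteed)

1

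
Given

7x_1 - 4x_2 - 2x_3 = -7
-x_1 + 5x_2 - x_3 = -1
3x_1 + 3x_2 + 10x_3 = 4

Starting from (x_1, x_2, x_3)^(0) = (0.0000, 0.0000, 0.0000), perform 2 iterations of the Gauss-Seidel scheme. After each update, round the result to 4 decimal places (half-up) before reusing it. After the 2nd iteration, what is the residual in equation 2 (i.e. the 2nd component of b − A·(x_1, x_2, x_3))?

-0.0510

Iteration 1:
  x_1 = (-7 - (-4)·0.0000 - (-2)·0.0000) / (7) = -1.0000
  x_2 = (-1 - (-1)·-1.0000 - (-1)·0.0000) / (5) = -0.4000
  x_3 = (4 - (3)·-1.0000 - (3)·-0.4000) / (10) = 0.8200
Iteration 2:
  x_1 = (-7 - (-4)·-0.4000 - (-2)·0.8200) / (7) = -0.9943
  x_2 = (-1 - (-1)·-0.9943 - (-1)·0.8200) / (5) = -0.2349
  x_3 = (4 - (3)·-0.9943 - (3)·-0.2349) / (10) = 0.7688
Residual b − A·x = (0.5581, -0.0510, -0.0004)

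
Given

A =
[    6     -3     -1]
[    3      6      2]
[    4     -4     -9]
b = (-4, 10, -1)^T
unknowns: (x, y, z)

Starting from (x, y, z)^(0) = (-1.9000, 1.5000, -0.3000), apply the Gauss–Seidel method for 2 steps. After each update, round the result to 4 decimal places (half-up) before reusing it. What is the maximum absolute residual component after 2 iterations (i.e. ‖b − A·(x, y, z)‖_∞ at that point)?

0.2444

Iteration 1:
  x = (-4 - (-3)·1.5000 - (-1)·-0.3000) / (6) = 0.0333
  y = (10 - (3)·0.0333 - (2)·-0.3000) / (6) = 1.7500
  z = (-1 - (4)·0.0333 - (-4)·1.7500) / (-9) = -0.6519
Iteration 2:
  x = (-4 - (-3)·1.7500 - (-1)·-0.6519) / (6) = 0.0997
  y = (10 - (3)·0.0997 - (2)·-0.6519) / (6) = 1.8341
  z = (-1 - (4)·0.0997 - (-4)·1.8341) / (-9) = -0.6597
Residual b − A·x = (0.2444, 0.0157, 0.0003); ∞-norm = 0.2444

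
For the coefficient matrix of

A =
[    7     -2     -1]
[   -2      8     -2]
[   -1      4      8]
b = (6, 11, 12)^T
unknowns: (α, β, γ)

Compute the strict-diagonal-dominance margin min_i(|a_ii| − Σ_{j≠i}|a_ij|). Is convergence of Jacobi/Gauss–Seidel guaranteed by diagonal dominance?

row 1: |7| − (2+1) = 4
row 2: |8| − (2+2) = 4
row 3: |8| − (1+4) = 3
minimum over rows = 3 → strictly diagonally dominant (convergence guaranteed)

3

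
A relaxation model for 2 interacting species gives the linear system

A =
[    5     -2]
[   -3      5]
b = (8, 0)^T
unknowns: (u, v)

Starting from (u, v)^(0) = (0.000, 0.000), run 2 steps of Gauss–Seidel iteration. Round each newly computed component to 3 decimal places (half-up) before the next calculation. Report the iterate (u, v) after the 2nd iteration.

(1.984, 1.190)

Iteration 1:
  u = (8 - (-2)·0.000) / (5) = 1.600
  v = (0 - (-3)·1.600) / (5) = 0.960
Iteration 2:
  u = (8 - (-2)·0.960) / (5) = 1.984
  v = (0 - (-3)·1.984) / (5) = 1.190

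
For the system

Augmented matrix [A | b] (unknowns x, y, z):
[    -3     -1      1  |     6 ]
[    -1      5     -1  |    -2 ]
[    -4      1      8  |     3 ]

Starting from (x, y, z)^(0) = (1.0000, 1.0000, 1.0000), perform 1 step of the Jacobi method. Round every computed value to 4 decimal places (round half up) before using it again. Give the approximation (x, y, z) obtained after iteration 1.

Iteration 1:
  x = (6 - (-1)·1.0000 - (1)·1.0000) / (-3) = -2.0000
  y = (-2 - (-1)·1.0000 - (-1)·1.0000) / (5) = 0.0000
  z = (3 - (-4)·1.0000 - (1)·1.0000) / (8) = 0.7500

(-2.0000, 0.0000, 0.7500)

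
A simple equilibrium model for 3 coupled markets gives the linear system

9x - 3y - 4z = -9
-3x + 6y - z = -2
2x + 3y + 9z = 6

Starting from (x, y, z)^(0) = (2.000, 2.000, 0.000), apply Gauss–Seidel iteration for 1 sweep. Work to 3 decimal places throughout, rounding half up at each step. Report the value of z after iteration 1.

Iteration 1:
  x = (-9 - (-3)·2.000 - (-4)·0.000) / (9) = -0.333
  y = (-2 - (-3)·-0.333 - (-1)·0.000) / (6) = -0.500
  z = (6 - (2)·-0.333 - (3)·-0.500) / (9) = 0.907

0.907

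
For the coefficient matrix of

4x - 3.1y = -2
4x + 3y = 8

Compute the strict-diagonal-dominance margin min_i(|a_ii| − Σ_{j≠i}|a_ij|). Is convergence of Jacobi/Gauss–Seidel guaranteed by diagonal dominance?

row 1: |4| − (3.1) = 0.9
row 2: |3| − (4) = -1
minimum over rows = -1 → not strictly diagonally dominant

-1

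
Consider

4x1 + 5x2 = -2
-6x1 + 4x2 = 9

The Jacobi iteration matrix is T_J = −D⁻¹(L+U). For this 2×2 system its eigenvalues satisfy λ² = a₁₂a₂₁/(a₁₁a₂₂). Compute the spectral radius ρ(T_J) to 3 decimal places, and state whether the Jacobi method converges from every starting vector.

a₁₂a₂₁/(a₁₁a₂₂) = (5)·(-6) / ((4)·(4)) = -1.875000
ρ = √|-1.875000| = √1.875000 = 1.369
ρ > 1, so Jacobi diverges

1.369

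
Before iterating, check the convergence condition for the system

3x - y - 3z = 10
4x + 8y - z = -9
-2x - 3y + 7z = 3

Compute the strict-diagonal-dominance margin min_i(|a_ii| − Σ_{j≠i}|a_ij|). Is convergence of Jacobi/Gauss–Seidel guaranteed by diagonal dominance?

row 1: |3| − (1+3) = -1
row 2: |8| − (4+1) = 3
row 3: |7| − (2+3) = 2
minimum over rows = -1 → not strictly diagonally dominant

-1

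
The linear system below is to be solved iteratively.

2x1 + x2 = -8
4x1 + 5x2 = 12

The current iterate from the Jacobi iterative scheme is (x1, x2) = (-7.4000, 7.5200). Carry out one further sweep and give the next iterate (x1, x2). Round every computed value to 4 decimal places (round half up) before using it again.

(-7.7600, 8.3200)

One sweep:
  x1 = (-8 - (1)·7.5200) / (2) = -7.7600
  x2 = (12 - (4)·-7.4000) / (5) = 8.3200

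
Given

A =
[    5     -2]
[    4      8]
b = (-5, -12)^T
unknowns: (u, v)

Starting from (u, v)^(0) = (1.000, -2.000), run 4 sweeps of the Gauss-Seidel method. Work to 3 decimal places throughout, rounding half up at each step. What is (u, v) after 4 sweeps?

Iteration 1:
  u = (-5 - (-2)·-2.000) / (5) = -1.800
  v = (-12 - (4)·-1.800) / (8) = -0.600
Iteration 2:
  u = (-5 - (-2)·-0.600) / (5) = -1.240
  v = (-12 - (4)·-1.240) / (8) = -0.880
Iteration 3:
  u = (-5 - (-2)·-0.880) / (5) = -1.352
  v = (-12 - (4)·-1.352) / (8) = -0.824
Iteration 4:
  u = (-5 - (-2)·-0.824) / (5) = -1.330
  v = (-12 - (4)·-1.330) / (8) = -0.835

(-1.330, -0.835)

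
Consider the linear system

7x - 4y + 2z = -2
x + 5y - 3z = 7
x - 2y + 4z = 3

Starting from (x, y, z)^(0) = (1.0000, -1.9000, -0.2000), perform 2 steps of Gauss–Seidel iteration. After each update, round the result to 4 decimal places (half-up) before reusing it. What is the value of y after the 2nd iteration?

2.4965

Iteration 1:
  x = (-2 - (-4)·-1.9000 - (2)·-0.2000) / (7) = -1.3143
  y = (7 - (1)·-1.3143 - (-3)·-0.2000) / (5) = 1.5429
  z = (3 - (1)·-1.3143 - (-2)·1.5429) / (4) = 1.8500
Iteration 2:
  x = (-2 - (-4)·1.5429 - (2)·1.8500) / (7) = 0.0674
  y = (7 - (1)·0.0674 - (-3)·1.8500) / (5) = 2.4965
  z = (3 - (1)·0.0674 - (-2)·2.4965) / (4) = 1.9814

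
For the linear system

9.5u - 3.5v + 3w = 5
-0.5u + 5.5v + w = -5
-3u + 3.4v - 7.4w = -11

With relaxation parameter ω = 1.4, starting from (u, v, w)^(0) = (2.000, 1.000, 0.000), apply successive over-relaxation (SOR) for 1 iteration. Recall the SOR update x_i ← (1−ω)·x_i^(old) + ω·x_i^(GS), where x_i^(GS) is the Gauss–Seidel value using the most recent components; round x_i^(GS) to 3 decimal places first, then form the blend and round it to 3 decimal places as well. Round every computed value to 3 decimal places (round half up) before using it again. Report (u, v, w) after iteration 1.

(0.453, -1.615, 0.785)

Iteration 1:
  u: GS value = (5 - (-3.5)·1.000 - (3)·0.000) / (9.5) = 0.895;  u ← (1−ω)·2.000 + ω·0.895 = 0.453
  v: GS value = (-5 - (-0.5)·0.453 - (1)·0.000) / (5.5) = -0.868;  v ← (1−ω)·1.000 + ω·-0.868 = -1.615
  w: GS value = (-11 - (-3)·0.453 - (3.4)·-1.615) / (-7.4) = 0.561;  w ← (1−ω)·0.000 + ω·0.561 = 0.785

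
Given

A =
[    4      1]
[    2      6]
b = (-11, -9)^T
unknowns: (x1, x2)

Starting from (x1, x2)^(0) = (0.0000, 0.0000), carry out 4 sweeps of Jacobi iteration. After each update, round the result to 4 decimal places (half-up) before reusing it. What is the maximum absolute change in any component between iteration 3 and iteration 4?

0.0764

Iteration 1:
  x1 = (-11 - (1)·0.0000) / (4) = -2.7500
  x2 = (-9 - (2)·0.0000) / (6) = -1.5000
Iteration 2:
  x1 = (-11 - (1)·-1.5000) / (4) = -2.3750
  x2 = (-9 - (2)·-2.7500) / (6) = -0.5833
Iteration 3:
  x1 = (-11 - (1)·-0.5833) / (4) = -2.6042
  x2 = (-9 - (2)·-2.3750) / (6) = -0.7083
Iteration 4:
  x1 = (-11 - (1)·-0.7083) / (4) = -2.5729
  x2 = (-9 - (2)·-2.6042) / (6) = -0.6319
Change: (0.0313, 0.0764) → max |·| = 0.0764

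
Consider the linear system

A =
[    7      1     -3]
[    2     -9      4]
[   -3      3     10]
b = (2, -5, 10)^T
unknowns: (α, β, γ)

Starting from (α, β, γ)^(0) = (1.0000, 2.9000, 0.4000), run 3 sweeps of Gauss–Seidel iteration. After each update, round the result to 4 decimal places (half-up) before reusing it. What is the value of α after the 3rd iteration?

0.5036

Iteration 1:
  α = (2 - (1)·2.9000 - (-3)·0.4000) / (7) = 0.0429
  β = (-5 - (2)·0.0429 - (4)·0.4000) / (-9) = 0.7429
  γ = (10 - (-3)·0.0429 - (3)·0.7429) / (10) = 0.7900
Iteration 2:
  α = (2 - (1)·0.7429 - (-3)·0.7900) / (7) = 0.5182
  β = (-5 - (2)·0.5182 - (4)·0.7900) / (-9) = 1.0218
  γ = (10 - (-3)·0.5182 - (3)·1.0218) / (10) = 0.8489
Iteration 3:
  α = (2 - (1)·1.0218 - (-3)·0.8489) / (7) = 0.5036
  β = (-5 - (2)·0.5036 - (4)·0.8489) / (-9) = 1.0448
  γ = (10 - (-3)·0.5036 - (3)·1.0448) / (10) = 0.8376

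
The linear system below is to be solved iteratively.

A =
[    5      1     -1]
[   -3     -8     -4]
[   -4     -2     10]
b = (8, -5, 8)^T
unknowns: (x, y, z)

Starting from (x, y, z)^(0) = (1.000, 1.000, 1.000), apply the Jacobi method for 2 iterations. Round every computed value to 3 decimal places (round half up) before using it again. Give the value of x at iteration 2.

Iteration 1:
  x = (8 - (1)·1.000 - (-1)·1.000) / (5) = 1.600
  y = (-5 - (-3)·1.000 - (-4)·1.000) / (-8) = -0.250
  z = (8 - (-4)·1.000 - (-2)·1.000) / (10) = 1.400
Iteration 2:
  x = (8 - (1)·-0.250 - (-1)·1.400) / (5) = 1.930
  y = (-5 - (-3)·1.600 - (-4)·1.400) / (-8) = -0.675
  z = (8 - (-4)·1.600 - (-2)·-0.250) / (10) = 1.390

1.930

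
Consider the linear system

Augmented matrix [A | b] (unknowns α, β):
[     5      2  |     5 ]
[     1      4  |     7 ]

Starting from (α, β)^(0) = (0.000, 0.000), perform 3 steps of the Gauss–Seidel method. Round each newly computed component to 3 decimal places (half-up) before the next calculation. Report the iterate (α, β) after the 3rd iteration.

Iteration 1:
  α = (5 - (2)·0.000) / (5) = 1.000
  β = (7 - (1)·1.000) / (4) = 1.500
Iteration 2:
  α = (5 - (2)·1.500) / (5) = 0.400
  β = (7 - (1)·0.400) / (4) = 1.650
Iteration 3:
  α = (5 - (2)·1.650) / (5) = 0.340
  β = (7 - (1)·0.340) / (4) = 1.665

(0.340, 1.665)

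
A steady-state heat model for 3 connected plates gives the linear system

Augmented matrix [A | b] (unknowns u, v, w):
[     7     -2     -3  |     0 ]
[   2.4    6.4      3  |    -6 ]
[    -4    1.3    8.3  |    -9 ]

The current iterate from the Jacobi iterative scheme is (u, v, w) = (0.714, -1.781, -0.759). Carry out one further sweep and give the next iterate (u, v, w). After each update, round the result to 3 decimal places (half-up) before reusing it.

One sweep:
  u = (0 - (-2)·-1.781 - (-3)·-0.759) / (7) = -0.834
  v = (-6 - (2.4)·0.714 - (3)·-0.759) / (6.4) = -0.849
  w = (-9 - (-4)·0.714 - (1.3)·-1.781) / (8.3) = -0.461

(-0.834, -0.849, -0.461)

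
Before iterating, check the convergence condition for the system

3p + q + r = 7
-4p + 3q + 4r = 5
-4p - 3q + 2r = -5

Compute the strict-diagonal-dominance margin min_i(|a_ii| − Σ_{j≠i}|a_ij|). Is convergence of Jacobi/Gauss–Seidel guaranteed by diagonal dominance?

-5

row 1: |3| − (1+1) = 1
row 2: |3| − (4+4) = -5
row 3: |2| − (4+3) = -5
minimum over rows = -5 → not strictly diagonally dominant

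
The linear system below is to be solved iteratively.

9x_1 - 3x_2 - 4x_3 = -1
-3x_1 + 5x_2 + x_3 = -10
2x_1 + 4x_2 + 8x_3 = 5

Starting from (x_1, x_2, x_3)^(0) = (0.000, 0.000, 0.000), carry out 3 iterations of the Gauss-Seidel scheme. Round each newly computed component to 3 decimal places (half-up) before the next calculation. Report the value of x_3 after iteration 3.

Iteration 1:
  x_1 = (-1 - (-3)·0.000 - (-4)·0.000) / (9) = -0.111
  x_2 = (-10 - (-3)·-0.111 - (1)·0.000) / (5) = -2.067
  x_3 = (5 - (2)·-0.111 - (4)·-2.067) / (8) = 1.686
Iteration 2:
  x_1 = (-1 - (-3)·-2.067 - (-4)·1.686) / (9) = -0.051
  x_2 = (-10 - (-3)·-0.051 - (1)·1.686) / (5) = -2.368
  x_3 = (5 - (2)·-0.051 - (4)·-2.368) / (8) = 1.822
Iteration 3:
  x_1 = (-1 - (-3)·-2.368 - (-4)·1.822) / (9) = -0.091
  x_2 = (-10 - (-3)·-0.091 - (1)·1.822) / (5) = -2.419
  x_3 = (5 - (2)·-0.091 - (4)·-2.419) / (8) = 1.857

1.857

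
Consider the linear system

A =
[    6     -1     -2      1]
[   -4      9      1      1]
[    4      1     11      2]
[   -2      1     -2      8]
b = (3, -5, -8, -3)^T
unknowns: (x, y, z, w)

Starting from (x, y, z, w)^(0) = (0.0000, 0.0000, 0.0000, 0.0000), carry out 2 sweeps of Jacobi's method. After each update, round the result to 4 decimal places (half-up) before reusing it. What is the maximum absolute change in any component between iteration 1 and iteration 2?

0.3447

Iteration 1:
  x = (3 - (-1)·0.0000 - (-2)·0.0000 - (1)·0.0000) / (6) = 0.5000
  y = (-5 - (-4)·0.0000 - (1)·0.0000 - (1)·0.0000) / (9) = -0.5556
  z = (-8 - (4)·0.0000 - (1)·0.0000 - (2)·0.0000) / (11) = -0.7273
  w = (-3 - (-2)·0.0000 - (1)·0.0000 - (-2)·0.0000) / (8) = -0.3750
Iteration 2:
  x = (3 - (-1)·-0.5556 - (-2)·-0.7273 - (1)·-0.3750) / (6) = 0.2275
  y = (-5 - (-4)·0.5000 - (1)·-0.7273 - (1)·-0.3750) / (9) = -0.2109
  z = (-8 - (4)·0.5000 - (1)·-0.5556 - (2)·-0.3750) / (11) = -0.7904
  w = (-3 - (-2)·0.5000 - (1)·-0.5556 - (-2)·-0.7273) / (8) = -0.3624
Change: (-0.2725, 0.3447, -0.0631, 0.0126) → max |·| = 0.3447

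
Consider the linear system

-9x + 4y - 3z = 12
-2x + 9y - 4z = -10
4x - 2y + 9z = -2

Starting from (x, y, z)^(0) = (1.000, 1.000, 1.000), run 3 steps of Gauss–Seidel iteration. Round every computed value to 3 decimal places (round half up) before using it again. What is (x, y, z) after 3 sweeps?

Iteration 1:
  x = (12 - (4)·1.000 - (-3)·1.000) / (-9) = -1.222
  y = (-10 - (-2)·-1.222 - (-4)·1.000) / (9) = -0.938
  z = (-2 - (4)·-1.222 - (-2)·-0.938) / (9) = 0.112
Iteration 2:
  x = (12 - (4)·-0.938 - (-3)·0.112) / (-9) = -1.788
  y = (-10 - (-2)·-1.788 - (-4)·0.112) / (9) = -1.459
  z = (-2 - (4)·-1.788 - (-2)·-1.459) / (9) = 0.248
Iteration 3:
  x = (12 - (4)·-1.459 - (-3)·0.248) / (-9) = -2.064
  y = (-10 - (-2)·-2.064 - (-4)·0.248) / (9) = -1.460
  z = (-2 - (4)·-2.064 - (-2)·-1.460) / (9) = 0.371

(-2.064, -1.460, 0.371)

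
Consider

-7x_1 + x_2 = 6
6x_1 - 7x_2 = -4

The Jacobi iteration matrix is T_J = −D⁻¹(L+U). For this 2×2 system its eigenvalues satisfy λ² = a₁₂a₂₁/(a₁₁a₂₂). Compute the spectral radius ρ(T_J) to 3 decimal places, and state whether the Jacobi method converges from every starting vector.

0.350

a₁₂a₂₁/(a₁₁a₂₂) = (1)·(6) / ((-7)·(-7)) = 0.122449
ρ = √|0.122449| = √0.122449 = 0.350
ρ < 1, so Jacobi converges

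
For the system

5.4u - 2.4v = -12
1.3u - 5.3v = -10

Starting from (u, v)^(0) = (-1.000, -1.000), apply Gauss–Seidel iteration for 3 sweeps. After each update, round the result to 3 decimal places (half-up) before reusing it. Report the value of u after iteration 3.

-1.566

Iteration 1:
  u = (-12 - (-2.4)·-1.000) / (5.4) = -2.667
  v = (-10 - (1.3)·-2.667) / (-5.3) = 1.233
Iteration 2:
  u = (-12 - (-2.4)·1.233) / (5.4) = -1.674
  v = (-10 - (1.3)·-1.674) / (-5.3) = 1.476
Iteration 3:
  u = (-12 - (-2.4)·1.476) / (5.4) = -1.566
  v = (-10 - (1.3)·-1.566) / (-5.3) = 1.503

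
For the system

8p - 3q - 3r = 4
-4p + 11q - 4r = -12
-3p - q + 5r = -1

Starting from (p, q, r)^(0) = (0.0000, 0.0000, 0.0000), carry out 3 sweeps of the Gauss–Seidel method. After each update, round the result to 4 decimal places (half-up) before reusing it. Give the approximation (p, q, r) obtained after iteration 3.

(-0.0294, -1.2244, -0.4625)

Iteration 1:
  p = (4 - (-3)·0.0000 - (-3)·0.0000) / (8) = 0.5000
  q = (-12 - (-4)·0.5000 - (-4)·0.0000) / (11) = -0.9091
  r = (-1 - (-3)·0.5000 - (-1)·-0.9091) / (5) = -0.0818
Iteration 2:
  p = (4 - (-3)·-0.9091 - (-3)·-0.0818) / (8) = 0.1284
  q = (-12 - (-4)·0.1284 - (-4)·-0.0818) / (11) = -1.0740
  r = (-1 - (-3)·0.1284 - (-1)·-1.0740) / (5) = -0.3378
Iteration 3:
  p = (4 - (-3)·-1.0740 - (-3)·-0.3378) / (8) = -0.0294
  q = (-12 - (-4)·-0.0294 - (-4)·-0.3378) / (11) = -1.2244
  r = (-1 - (-3)·-0.0294 - (-1)·-1.2244) / (5) = -0.4625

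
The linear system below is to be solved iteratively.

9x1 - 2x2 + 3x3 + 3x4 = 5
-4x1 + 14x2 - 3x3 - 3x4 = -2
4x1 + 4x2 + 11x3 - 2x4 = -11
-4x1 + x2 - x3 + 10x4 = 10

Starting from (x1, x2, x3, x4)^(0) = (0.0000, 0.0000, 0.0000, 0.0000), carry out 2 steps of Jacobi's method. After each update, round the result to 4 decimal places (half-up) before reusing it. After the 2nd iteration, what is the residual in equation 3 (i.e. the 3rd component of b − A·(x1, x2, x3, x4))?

Iteration 1:
  x1 = (5 - (-2)·0.0000 - (3)·0.0000 - (3)·0.0000) / (9) = 0.5556
  x2 = (-2 - (-4)·0.0000 - (-3)·0.0000 - (-3)·0.0000) / (14) = -0.1429
  x3 = (-11 - (4)·0.0000 - (4)·0.0000 - (-2)·0.0000) / (11) = -1.0000
  x4 = (10 - (-4)·0.0000 - (1)·0.0000 - (-1)·0.0000) / (10) = 1.0000
Iteration 2:
  x1 = (5 - (-2)·-0.1429 - (3)·-1.0000 - (3)·1.0000) / (9) = 0.5238
  x2 = (-2 - (-4)·0.5556 - (-3)·-1.0000 - (-3)·1.0000) / (14) = 0.0159
  x3 = (-11 - (4)·0.5556 - (4)·-0.1429 - (-2)·1.0000) / (11) = -0.9683
  x4 = (10 - (-4)·0.5556 - (1)·-0.1429 - (-1)·-1.0000) / (10) = 1.1365
Residual b − A·x = (-0.1870, 0.3772, -0.2345, -0.2540)

-0.2345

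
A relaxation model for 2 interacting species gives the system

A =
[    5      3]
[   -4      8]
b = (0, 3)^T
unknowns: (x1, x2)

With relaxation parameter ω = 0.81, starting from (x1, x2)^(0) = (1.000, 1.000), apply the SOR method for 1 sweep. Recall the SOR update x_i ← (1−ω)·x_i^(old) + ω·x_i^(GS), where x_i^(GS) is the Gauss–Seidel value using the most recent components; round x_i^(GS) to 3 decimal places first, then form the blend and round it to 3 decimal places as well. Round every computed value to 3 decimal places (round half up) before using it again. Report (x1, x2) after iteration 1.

(-0.296, 0.374)

Iteration 1:
  x1: GS value = (0 - (3)·1.000) / (5) = -0.600;  x1 ← (1−ω)·1.000 + ω·-0.600 = -0.296
  x2: GS value = (3 - (-4)·-0.296) / (8) = 0.227;  x2 ← (1−ω)·1.000 + ω·0.227 = 0.374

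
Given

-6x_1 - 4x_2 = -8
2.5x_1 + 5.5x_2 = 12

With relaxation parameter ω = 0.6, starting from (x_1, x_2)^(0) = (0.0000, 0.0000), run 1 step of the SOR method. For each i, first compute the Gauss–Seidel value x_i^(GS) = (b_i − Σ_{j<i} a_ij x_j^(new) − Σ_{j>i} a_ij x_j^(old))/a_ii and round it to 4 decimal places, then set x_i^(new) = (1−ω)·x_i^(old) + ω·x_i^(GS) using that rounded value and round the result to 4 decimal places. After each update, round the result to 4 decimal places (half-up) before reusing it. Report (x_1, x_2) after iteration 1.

Iteration 1:
  x_1: GS value = (-8 - (-4)·0.0000) / (-6) = 1.3333;  x_1 ← (1−ω)·0.0000 + ω·1.3333 = 0.8000
  x_2: GS value = (12 - (2.5)·0.8000) / (5.5) = 1.8182;  x_2 ← (1−ω)·0.0000 + ω·1.8182 = 1.0909

(0.8000, 1.0909)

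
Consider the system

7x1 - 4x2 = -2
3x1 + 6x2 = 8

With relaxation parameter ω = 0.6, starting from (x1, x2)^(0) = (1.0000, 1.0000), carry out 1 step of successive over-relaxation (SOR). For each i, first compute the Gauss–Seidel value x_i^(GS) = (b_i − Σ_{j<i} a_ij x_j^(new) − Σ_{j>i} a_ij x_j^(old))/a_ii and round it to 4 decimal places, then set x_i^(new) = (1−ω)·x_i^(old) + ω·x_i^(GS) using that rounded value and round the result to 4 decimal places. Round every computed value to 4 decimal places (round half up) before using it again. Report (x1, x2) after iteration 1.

(0.5714, 1.0286)

Iteration 1:
  x1: GS value = (-2 - (-4)·1.0000) / (7) = 0.2857;  x1 ← (1−ω)·1.0000 + ω·0.2857 = 0.5714
  x2: GS value = (8 - (3)·0.5714) / (6) = 1.0476;  x2 ← (1−ω)·1.0000 + ω·1.0476 = 1.0286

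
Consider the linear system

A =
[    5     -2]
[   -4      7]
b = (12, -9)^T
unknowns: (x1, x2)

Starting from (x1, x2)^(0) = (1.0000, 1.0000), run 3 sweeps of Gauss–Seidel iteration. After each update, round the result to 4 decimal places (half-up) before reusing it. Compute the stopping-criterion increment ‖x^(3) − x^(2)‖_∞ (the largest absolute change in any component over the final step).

0.0627

Iteration 1:
  x1 = (12 - (-2)·1.0000) / (5) = 2.8000
  x2 = (-9 - (-4)·2.8000) / (7) = 0.3143
Iteration 2:
  x1 = (12 - (-2)·0.3143) / (5) = 2.5257
  x2 = (-9 - (-4)·2.5257) / (7) = 0.1575
Iteration 3:
  x1 = (12 - (-2)·0.1575) / (5) = 2.4630
  x2 = (-9 - (-4)·2.4630) / (7) = 0.1217
Change: (-0.0627, -0.0358) → max |·| = 0.0627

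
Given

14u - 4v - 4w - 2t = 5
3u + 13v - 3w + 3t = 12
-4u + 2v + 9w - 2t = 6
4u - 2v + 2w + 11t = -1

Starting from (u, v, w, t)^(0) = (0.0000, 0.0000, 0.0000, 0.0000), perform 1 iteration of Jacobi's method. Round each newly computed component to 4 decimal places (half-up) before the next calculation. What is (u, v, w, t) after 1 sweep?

(0.3571, 0.9231, 0.6667, -0.0909)

Iteration 1:
  u = (5 - (-4)·0.0000 - (-4)·0.0000 - (-2)·0.0000) / (14) = 0.3571
  v = (12 - (3)·0.0000 - (-3)·0.0000 - (3)·0.0000) / (13) = 0.9231
  w = (6 - (-4)·0.0000 - (2)·0.0000 - (-2)·0.0000) / (9) = 0.6667
  t = (-1 - (4)·0.0000 - (-2)·0.0000 - (2)·0.0000) / (11) = -0.0909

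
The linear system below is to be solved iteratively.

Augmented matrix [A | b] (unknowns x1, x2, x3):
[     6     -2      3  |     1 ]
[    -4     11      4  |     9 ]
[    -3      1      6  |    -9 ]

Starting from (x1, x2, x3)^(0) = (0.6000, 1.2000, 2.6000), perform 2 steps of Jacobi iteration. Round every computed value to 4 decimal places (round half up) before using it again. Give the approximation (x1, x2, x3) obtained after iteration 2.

Iteration 1:
  x1 = (1 - (-2)·1.2000 - (3)·2.6000) / (6) = -0.7333
  x2 = (9 - (-4)·0.6000 - (4)·2.6000) / (11) = 0.0909
  x3 = (-9 - (-3)·0.6000 - (1)·1.2000) / (6) = -1.4000
Iteration 2:
  x1 = (1 - (-2)·0.0909 - (3)·-1.4000) / (6) = 0.8970
  x2 = (9 - (-4)·-0.7333 - (4)·-1.4000) / (11) = 1.0606
  x3 = (-9 - (-3)·-0.7333 - (1)·0.0909) / (6) = -1.8818

(0.8970, 1.0606, -1.8818)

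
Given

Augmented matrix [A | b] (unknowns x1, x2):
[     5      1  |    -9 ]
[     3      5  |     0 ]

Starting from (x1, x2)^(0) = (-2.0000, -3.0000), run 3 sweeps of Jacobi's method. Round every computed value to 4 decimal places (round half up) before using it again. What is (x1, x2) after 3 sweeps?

Iteration 1:
  x1 = (-9 - (1)·-3.0000) / (5) = -1.2000
  x2 = (0 - (3)·-2.0000) / (5) = 1.2000
Iteration 2:
  x1 = (-9 - (1)·1.2000) / (5) = -2.0400
  x2 = (0 - (3)·-1.2000) / (5) = 0.7200
Iteration 3:
  x1 = (-9 - (1)·0.7200) / (5) = -1.9440
  x2 = (0 - (3)·-2.0400) / (5) = 1.2240

(-1.9440, 1.2240)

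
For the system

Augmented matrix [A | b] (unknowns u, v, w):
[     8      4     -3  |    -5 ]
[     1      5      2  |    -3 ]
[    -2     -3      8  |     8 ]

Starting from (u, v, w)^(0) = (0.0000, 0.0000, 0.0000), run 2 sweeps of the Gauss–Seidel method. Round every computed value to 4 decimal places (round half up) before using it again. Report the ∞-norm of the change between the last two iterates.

Iteration 1:
  u = (-5 - (4)·0.0000 - (-3)·0.0000) / (8) = -0.6250
  v = (-3 - (1)·-0.6250 - (2)·0.0000) / (5) = -0.4750
  w = (8 - (-2)·-0.6250 - (-3)·-0.4750) / (8) = 0.6656
Iteration 2:
  u = (-5 - (4)·-0.4750 - (-3)·0.6656) / (8) = -0.1379
  v = (-3 - (1)·-0.1379 - (2)·0.6656) / (5) = -0.8387
  w = (8 - (-2)·-0.1379 - (-3)·-0.8387) / (8) = 0.6510
Change: (0.4871, -0.3637, -0.0146) → max |·| = 0.4871

0.4871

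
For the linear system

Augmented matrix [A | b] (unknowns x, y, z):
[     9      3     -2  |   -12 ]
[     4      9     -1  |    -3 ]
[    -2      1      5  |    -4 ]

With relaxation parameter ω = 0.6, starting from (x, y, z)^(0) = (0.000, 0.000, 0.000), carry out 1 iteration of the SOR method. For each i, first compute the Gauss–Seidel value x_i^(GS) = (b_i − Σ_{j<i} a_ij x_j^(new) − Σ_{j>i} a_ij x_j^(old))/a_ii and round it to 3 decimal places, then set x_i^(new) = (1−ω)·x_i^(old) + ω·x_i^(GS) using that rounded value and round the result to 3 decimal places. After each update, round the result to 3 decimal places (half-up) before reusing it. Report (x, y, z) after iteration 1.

(-0.800, 0.013, -0.674)

Iteration 1:
  x: GS value = (-12 - (3)·0.000 - (-2)·0.000) / (9) = -1.333;  x ← (1−ω)·0.000 + ω·-1.333 = -0.800
  y: GS value = (-3 - (4)·-0.800 - (-1)·0.000) / (9) = 0.022;  y ← (1−ω)·0.000 + ω·0.022 = 0.013
  z: GS value = (-4 - (-2)·-0.800 - (1)·0.013) / (5) = -1.123;  z ← (1−ω)·0.000 + ω·-1.123 = -0.674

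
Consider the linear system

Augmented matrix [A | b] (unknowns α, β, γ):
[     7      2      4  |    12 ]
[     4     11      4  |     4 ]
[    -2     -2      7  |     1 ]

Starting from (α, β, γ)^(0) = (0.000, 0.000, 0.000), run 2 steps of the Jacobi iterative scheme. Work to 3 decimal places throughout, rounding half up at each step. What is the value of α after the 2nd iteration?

Iteration 1:
  α = (12 - (2)·0.000 - (4)·0.000) / (7) = 1.714
  β = (4 - (4)·0.000 - (4)·0.000) / (11) = 0.364
  γ = (1 - (-2)·0.000 - (-2)·0.000) / (7) = 0.143
Iteration 2:
  α = (12 - (2)·0.364 - (4)·0.143) / (7) = 1.529
  β = (4 - (4)·1.714 - (4)·0.143) / (11) = -0.312
  γ = (1 - (-2)·1.714 - (-2)·0.364) / (7) = 0.737

1.529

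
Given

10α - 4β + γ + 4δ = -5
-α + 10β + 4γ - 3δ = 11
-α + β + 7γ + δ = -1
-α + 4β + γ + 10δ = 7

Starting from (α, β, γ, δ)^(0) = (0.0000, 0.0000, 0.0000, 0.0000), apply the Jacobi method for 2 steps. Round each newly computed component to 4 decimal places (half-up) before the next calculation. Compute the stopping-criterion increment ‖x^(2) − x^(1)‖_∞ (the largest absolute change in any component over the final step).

0.4757

Iteration 1:
  α = (-5 - (-4)·0.0000 - (1)·0.0000 - (4)·0.0000) / (10) = -0.5000
  β = (11 - (-1)·0.0000 - (4)·0.0000 - (-3)·0.0000) / (10) = 1.1000
  γ = (-1 - (-1)·0.0000 - (1)·0.0000 - (1)·0.0000) / (7) = -0.1429
  δ = (7 - (-1)·0.0000 - (4)·0.0000 - (1)·0.0000) / (10) = 0.7000
Iteration 2:
  α = (-5 - (-4)·1.1000 - (1)·-0.1429 - (4)·0.7000) / (10) = -0.3257
  β = (11 - (-1)·-0.5000 - (4)·-0.1429 - (-3)·0.7000) / (10) = 1.3172
  γ = (-1 - (-1)·-0.5000 - (1)·1.1000 - (1)·0.7000) / (7) = -0.4714
  δ = (7 - (-1)·-0.5000 - (4)·1.1000 - (1)·-0.1429) / (10) = 0.2243
Change: (0.1743, 0.2172, -0.3285, -0.4757) → max |·| = 0.4757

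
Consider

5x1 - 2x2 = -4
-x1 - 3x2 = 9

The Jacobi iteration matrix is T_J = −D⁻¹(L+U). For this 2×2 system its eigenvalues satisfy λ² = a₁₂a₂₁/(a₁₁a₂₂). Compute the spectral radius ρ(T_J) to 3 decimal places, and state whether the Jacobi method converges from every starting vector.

0.365

a₁₂a₂₁/(a₁₁a₂₂) = (-2)·(-1) / ((5)·(-3)) = -0.133333
ρ = √|-0.133333| = √0.133333 = 0.365
ρ < 1, so Jacobi converges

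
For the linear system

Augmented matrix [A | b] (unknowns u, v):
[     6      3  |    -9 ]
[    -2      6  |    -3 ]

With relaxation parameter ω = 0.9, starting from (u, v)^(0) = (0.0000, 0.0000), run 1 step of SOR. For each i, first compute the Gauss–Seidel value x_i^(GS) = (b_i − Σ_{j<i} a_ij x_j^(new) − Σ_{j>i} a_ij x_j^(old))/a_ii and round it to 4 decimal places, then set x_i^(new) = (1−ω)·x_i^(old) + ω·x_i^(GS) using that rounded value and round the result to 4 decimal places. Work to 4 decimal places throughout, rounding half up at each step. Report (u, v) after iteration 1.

Iteration 1:
  u: GS value = (-9 - (3)·0.0000) / (6) = -1.5000;  u ← (1−ω)·0.0000 + ω·-1.5000 = -1.3500
  v: GS value = (-3 - (-2)·-1.3500) / (6) = -0.9500;  v ← (1−ω)·0.0000 + ω·-0.9500 = -0.8550

(-1.3500, -0.8550)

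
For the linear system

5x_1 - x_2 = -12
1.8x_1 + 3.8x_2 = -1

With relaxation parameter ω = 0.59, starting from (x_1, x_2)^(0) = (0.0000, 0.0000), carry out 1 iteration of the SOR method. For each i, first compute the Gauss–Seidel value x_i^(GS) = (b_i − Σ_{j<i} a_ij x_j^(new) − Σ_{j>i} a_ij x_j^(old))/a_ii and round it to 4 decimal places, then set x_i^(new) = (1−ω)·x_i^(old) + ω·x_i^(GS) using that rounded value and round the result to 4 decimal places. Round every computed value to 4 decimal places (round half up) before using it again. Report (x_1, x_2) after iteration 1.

Iteration 1:
  x_1: GS value = (-12 - (-1)·0.0000) / (5) = -2.4000;  x_1 ← (1−ω)·0.0000 + ω·-2.4000 = -1.4160
  x_2: GS value = (-1 - (1.8)·-1.4160) / (3.8) = 0.4076;  x_2 ← (1−ω)·0.0000 + ω·0.4076 = 0.2405

(-1.4160, 0.2405)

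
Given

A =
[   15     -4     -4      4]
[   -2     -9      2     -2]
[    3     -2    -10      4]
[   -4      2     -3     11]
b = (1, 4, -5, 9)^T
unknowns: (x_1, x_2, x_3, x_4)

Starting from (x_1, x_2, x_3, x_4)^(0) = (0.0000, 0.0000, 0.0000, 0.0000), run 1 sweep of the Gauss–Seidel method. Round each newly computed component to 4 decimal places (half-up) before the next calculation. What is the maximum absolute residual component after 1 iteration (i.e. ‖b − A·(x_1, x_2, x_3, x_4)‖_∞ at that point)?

Iteration 1:
  x_1 = (1 - (-4)·0.0000 - (-4)·0.0000 - (4)·0.0000) / (15) = 0.0667
  x_2 = (4 - (-2)·0.0667 - (2)·0.0000 - (-2)·0.0000) / (-9) = -0.4593
  x_3 = (-5 - (3)·0.0667 - (-2)·-0.4593 - (4)·0.0000) / (-10) = 0.6119
  x_4 = (9 - (-4)·0.0667 - (2)·-0.4593 - (-3)·0.6119) / (11) = 1.0928
Residual b − A·x = (-3.7613, 0.9615, -4.3709, 0.0003); ∞-norm = 4.3709

4.3709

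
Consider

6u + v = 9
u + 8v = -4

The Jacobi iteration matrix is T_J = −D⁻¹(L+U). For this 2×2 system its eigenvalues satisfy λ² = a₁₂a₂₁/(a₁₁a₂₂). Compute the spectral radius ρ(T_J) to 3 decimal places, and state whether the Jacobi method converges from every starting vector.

a₁₂a₂₁/(a₁₁a₂₂) = (1)·(1) / ((6)·(8)) = 0.020833
ρ = √|0.020833| = √0.020833 = 0.144
ρ < 1, so Jacobi converges

0.144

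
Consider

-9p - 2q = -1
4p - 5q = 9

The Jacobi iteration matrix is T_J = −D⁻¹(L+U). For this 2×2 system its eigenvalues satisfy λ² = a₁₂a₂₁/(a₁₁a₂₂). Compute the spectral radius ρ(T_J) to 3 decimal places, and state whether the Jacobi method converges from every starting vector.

a₁₂a₂₁/(a₁₁a₂₂) = (-2)·(4) / ((-9)·(-5)) = -0.177778
ρ = √|-0.177778| = √0.177778 = 0.422
ρ < 1, so Jacobi converges

0.422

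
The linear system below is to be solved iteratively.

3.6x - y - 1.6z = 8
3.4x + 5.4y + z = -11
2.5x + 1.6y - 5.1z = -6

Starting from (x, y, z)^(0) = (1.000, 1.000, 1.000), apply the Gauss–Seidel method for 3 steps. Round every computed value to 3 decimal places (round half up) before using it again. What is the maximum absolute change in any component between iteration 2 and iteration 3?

0.053

Iteration 1:
  x = (8 - (-1)·1.000 - (-1.6)·1.000) / (3.6) = 2.944
  y = (-11 - (3.4)·2.944 - (1)·1.000) / (5.4) = -4.076
  z = (-6 - (2.5)·2.944 - (1.6)·-4.076) / (-5.1) = 1.341
Iteration 2:
  x = (8 - (-1)·-4.076 - (-1.6)·1.341) / (3.6) = 1.686
  y = (-11 - (3.4)·1.686 - (1)·1.341) / (5.4) = -3.347
  z = (-6 - (2.5)·1.686 - (1.6)·-3.347) / (-5.1) = 0.953
Iteration 3:
  x = (8 - (-1)·-3.347 - (-1.6)·0.953) / (3.6) = 1.716
  y = (-11 - (3.4)·1.716 - (1)·0.953) / (5.4) = -3.294
  z = (-6 - (2.5)·1.716 - (1.6)·-3.294) / (-5.1) = 0.984
Change: (0.030, 0.053, 0.031) → max |·| = 0.053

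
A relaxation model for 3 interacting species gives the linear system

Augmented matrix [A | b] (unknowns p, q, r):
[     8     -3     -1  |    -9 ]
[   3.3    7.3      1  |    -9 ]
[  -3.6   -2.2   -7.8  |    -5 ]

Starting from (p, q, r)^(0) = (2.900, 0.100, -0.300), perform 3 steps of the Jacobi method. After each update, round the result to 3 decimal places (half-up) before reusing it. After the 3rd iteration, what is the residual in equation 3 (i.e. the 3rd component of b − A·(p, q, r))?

Iteration 1:
  p = (-9 - (-3)·0.100 - (-1)·-0.300) / (8) = -1.125
  q = (-9 - (3.3)·2.900 - (1)·-0.300) / (7.3) = -2.503
  r = (-5 - (-3.6)·2.900 - (-2.2)·0.100) / (-7.8) = -0.726
Iteration 2:
  p = (-9 - (-3)·-2.503 - (-1)·-0.726) / (8) = -2.154
  q = (-9 - (3.3)·-1.125 - (1)·-0.726) / (7.3) = -0.625
  r = (-5 - (-3.6)·-1.125 - (-2.2)·-2.503) / (-7.8) = 1.866
Iteration 3:
  p = (-9 - (-3)·-0.625 - (-1)·1.866) / (8) = -1.126
  q = (-9 - (3.3)·-2.154 - (1)·1.866) / (7.3) = -0.515
  r = (-5 - (-3.6)·-2.154 - (-2.2)·-0.625) / (-7.8) = 1.811
Residual b − A·x = (0.274, -3.336, 3.939)

3.939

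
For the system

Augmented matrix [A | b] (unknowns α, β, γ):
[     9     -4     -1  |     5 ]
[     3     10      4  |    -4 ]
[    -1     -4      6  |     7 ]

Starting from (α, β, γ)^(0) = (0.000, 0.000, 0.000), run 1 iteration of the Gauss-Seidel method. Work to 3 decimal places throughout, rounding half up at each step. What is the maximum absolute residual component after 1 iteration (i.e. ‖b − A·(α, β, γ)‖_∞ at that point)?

3.522

Iteration 1:
  α = (5 - (-4)·0.000 - (-1)·0.000) / (9) = 0.556
  β = (-4 - (3)·0.556 - (4)·0.000) / (10) = -0.567
  γ = (7 - (-1)·0.556 - (-4)·-0.567) / (6) = 0.881
Residual b − A·x = (-1.391, -3.522, 0.002); ∞-norm = 3.522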